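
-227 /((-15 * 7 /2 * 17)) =454 /1785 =0.25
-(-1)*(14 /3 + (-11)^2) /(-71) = -377 /213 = -1.77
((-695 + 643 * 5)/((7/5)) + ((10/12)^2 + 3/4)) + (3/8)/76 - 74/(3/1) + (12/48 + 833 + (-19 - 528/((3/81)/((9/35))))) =-1074.80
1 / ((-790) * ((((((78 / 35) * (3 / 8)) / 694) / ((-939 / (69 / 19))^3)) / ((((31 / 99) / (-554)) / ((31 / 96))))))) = -32696502878449088 / 1027993029921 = -31806.15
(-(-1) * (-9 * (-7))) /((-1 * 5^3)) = -63 /125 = -0.50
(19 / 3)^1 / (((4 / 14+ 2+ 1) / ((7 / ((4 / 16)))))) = 3724 / 69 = 53.97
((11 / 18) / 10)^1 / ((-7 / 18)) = -11 / 70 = -0.16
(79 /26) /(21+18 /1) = 79 /1014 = 0.08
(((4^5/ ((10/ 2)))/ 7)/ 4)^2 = 65536/ 1225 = 53.50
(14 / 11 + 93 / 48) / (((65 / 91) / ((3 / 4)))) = 2373 / 704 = 3.37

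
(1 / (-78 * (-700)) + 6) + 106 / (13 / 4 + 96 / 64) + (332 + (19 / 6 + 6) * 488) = 1671475873 / 345800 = 4833.65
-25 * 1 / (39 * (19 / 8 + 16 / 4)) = -0.10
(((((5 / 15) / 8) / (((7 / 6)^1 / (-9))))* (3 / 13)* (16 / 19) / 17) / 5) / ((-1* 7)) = 0.00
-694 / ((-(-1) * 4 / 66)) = -11451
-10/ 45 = -2/ 9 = -0.22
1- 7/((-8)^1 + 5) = 10/3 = 3.33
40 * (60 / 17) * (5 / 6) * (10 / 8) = 147.06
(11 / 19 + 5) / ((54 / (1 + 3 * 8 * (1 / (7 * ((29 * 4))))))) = 583 / 5481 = 0.11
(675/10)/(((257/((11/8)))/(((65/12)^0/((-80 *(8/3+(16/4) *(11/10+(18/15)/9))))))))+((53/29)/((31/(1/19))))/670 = -443743049/752941411840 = -0.00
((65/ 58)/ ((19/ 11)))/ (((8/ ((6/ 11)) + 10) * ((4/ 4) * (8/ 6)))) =6435/ 326192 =0.02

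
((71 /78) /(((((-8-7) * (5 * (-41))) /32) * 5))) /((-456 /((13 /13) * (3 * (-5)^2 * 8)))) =-1136 /455715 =-0.00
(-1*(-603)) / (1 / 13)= 7839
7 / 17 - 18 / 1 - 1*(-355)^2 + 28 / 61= -130705688 / 1037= -126042.13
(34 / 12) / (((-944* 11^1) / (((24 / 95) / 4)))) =-17 / 986480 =-0.00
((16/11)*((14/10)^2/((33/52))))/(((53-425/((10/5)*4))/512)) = -166985728/9075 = -18400.63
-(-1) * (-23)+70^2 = 4877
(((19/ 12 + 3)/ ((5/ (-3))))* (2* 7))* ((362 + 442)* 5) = -154770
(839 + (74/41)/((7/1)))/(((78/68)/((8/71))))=82.44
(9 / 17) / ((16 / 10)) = 45 / 136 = 0.33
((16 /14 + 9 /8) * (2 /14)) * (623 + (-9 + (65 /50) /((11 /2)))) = 4290441 /21560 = 199.00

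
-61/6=-10.17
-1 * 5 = -5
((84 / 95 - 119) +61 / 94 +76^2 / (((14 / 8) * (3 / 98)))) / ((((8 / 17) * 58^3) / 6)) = 49050357431 / 6969400640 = 7.04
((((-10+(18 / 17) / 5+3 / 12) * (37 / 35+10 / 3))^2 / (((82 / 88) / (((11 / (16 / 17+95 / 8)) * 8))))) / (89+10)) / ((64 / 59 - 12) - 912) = -644700380921476 / 4558296978151875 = -0.14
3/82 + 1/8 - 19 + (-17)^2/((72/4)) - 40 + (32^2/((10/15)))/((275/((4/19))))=-41.61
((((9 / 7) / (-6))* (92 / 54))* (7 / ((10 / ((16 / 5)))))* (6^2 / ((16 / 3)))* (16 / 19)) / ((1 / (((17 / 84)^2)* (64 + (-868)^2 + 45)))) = -10017467702 / 69825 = -143465.34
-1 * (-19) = 19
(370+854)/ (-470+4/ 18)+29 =27899/ 1057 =26.39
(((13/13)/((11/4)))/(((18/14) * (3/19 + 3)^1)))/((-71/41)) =-5453/105435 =-0.05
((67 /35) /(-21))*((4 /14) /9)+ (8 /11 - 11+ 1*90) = 40608011 /509355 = 79.72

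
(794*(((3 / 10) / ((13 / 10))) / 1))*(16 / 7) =38112 / 91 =418.81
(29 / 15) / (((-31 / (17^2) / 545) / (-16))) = 14616464 / 93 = 157166.28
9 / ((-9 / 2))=-2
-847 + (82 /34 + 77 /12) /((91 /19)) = -15689489 /18564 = -845.16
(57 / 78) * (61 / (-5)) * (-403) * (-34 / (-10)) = 610793 / 50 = 12215.86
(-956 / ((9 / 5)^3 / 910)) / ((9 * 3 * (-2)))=54372500 / 19683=2762.41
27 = 27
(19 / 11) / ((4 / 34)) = 323 / 22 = 14.68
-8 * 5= -40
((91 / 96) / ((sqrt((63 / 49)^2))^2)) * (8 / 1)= 4459 / 972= 4.59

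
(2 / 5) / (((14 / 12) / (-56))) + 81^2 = 32709 / 5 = 6541.80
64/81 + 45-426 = -30797/81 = -380.21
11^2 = 121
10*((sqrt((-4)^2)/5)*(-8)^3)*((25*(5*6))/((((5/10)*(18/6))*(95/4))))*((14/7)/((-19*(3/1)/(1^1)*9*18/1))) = 1638400/87723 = 18.68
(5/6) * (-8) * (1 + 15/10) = -50/3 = -16.67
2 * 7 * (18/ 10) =126/ 5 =25.20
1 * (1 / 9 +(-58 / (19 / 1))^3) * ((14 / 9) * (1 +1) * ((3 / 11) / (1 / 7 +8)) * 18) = -685666408 / 12901779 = -53.15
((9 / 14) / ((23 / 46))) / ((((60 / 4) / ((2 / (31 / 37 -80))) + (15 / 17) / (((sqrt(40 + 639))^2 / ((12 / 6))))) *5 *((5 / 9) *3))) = -1098234 / 4226162375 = -0.00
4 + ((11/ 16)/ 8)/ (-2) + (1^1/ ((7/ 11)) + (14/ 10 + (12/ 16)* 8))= 115839/ 8960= 12.93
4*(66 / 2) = 132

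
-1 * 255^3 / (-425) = 39015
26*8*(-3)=-624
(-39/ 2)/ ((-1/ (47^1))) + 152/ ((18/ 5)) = 17257/ 18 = 958.72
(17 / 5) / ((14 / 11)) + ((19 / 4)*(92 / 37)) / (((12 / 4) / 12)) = 129279 / 2590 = 49.91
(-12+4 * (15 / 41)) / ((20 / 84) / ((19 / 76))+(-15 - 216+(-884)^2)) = -9072 / 672635545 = -0.00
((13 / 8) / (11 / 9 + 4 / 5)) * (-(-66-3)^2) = -214245 / 56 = -3825.80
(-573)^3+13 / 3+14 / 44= -12416745815 / 66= -188132512.35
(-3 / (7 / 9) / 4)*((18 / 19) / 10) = -0.09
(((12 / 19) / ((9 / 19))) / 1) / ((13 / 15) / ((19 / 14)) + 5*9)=380 / 13007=0.03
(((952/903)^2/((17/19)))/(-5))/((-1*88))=2584/915255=0.00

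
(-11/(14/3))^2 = 1089/196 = 5.56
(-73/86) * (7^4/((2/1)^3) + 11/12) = -527425/2064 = -255.54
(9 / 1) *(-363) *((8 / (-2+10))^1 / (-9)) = 363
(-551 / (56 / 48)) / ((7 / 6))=-19836 / 49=-404.82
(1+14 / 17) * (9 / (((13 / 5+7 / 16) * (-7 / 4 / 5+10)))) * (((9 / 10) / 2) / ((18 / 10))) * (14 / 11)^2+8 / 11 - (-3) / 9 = 1.29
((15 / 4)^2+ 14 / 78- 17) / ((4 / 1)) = -1721 / 2496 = -0.69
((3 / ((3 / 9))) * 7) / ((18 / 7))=49 / 2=24.50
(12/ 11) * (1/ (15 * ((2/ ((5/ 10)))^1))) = 1/ 55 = 0.02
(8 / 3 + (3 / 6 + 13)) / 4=97 / 24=4.04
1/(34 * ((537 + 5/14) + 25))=7/133841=0.00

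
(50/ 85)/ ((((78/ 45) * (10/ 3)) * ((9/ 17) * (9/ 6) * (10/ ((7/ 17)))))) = 7/ 1326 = 0.01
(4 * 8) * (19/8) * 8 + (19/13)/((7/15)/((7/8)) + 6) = 774877/1274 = 608.22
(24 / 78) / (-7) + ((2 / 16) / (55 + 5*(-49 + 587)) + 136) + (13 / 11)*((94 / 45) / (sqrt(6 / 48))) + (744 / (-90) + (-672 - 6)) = -219943729 / 399672 + 2444*sqrt(2) / 495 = -543.33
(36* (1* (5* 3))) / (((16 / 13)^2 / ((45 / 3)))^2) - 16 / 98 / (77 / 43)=3273224198779 / 61816832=52950.37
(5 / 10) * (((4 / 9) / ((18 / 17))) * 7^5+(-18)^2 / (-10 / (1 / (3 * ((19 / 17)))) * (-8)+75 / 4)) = 1858899527 / 526905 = 3527.96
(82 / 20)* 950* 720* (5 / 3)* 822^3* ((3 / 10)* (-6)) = -4672794324873600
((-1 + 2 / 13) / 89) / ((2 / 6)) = -33 / 1157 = -0.03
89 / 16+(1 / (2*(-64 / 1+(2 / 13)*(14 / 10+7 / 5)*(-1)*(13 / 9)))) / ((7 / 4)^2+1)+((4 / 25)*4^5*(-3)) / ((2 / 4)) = -3695263141 / 3780400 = -977.48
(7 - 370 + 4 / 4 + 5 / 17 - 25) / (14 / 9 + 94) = -29583 / 7310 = -4.05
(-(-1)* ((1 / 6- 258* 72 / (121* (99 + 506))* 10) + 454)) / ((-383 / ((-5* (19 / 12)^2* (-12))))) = -71611232465 / 403740216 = -177.37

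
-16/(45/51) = -272/15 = -18.13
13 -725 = -712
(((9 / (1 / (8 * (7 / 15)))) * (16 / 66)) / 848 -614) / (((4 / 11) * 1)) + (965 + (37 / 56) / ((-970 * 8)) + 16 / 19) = -722.63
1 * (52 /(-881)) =-52 /881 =-0.06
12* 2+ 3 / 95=2283 / 95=24.03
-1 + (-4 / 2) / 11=-13 / 11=-1.18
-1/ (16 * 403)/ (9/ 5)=-5/ 58032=-0.00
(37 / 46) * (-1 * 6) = -111 / 23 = -4.83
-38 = -38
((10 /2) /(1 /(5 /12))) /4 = 0.52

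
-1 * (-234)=234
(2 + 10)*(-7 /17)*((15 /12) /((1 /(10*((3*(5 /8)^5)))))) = -4921875 /278528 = -17.67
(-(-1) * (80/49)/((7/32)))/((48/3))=160/343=0.47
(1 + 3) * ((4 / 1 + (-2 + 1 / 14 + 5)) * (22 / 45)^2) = 6.76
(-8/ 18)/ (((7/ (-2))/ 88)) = 704/ 63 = 11.17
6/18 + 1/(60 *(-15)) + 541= 487199/900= 541.33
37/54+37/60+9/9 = 1243/540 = 2.30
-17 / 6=-2.83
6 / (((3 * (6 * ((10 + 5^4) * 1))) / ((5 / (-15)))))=-1 / 5715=-0.00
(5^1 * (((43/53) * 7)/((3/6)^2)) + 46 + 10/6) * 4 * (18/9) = 205112/159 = 1290.01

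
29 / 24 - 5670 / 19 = -135529 / 456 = -297.21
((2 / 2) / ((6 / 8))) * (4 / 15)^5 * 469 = 1921024 / 2278125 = 0.84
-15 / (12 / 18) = -45 / 2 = -22.50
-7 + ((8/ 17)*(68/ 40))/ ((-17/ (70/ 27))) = -3269/ 459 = -7.12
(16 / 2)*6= 48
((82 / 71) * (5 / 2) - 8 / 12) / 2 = 473 / 426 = 1.11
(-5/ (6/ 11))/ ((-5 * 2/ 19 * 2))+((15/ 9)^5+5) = 51649/ 1944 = 26.57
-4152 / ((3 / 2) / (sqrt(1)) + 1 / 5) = -41520 / 17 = -2442.35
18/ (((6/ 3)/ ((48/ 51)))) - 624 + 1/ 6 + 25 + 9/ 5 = -300167/ 510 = -588.56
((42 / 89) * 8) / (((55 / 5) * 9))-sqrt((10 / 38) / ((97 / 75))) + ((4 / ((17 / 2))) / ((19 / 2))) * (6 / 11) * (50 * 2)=2599376 / 948651-5 * sqrt(27645) / 1843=2.29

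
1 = 1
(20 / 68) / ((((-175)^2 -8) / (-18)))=-90 / 520489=-0.00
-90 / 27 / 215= -2 / 129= -0.02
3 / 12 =1 / 4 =0.25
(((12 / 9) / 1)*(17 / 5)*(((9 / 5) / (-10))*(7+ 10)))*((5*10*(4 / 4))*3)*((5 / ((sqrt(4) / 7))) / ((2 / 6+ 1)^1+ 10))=-3213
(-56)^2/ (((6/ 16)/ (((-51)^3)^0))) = 25088/ 3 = 8362.67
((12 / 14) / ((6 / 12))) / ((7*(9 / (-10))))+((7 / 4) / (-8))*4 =-1349 / 1176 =-1.15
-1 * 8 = -8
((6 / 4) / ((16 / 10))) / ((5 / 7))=21 / 16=1.31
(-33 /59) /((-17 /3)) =99 /1003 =0.10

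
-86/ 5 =-17.20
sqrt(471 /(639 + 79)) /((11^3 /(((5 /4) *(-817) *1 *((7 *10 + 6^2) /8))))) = -216505 *sqrt(338178) /15290528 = -8.23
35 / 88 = 0.40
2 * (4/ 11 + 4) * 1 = 8.73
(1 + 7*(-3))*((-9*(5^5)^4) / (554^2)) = 4291534423828125 / 76729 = 55931061578.13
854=854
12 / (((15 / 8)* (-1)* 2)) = -16 / 5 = -3.20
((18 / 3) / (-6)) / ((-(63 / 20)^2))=400 / 3969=0.10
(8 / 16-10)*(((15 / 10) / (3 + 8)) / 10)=-57 / 440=-0.13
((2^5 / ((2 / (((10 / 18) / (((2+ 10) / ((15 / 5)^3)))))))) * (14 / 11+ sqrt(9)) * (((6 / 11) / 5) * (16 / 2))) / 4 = 2256 / 121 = 18.64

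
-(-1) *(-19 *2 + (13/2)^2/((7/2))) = -363/14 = -25.93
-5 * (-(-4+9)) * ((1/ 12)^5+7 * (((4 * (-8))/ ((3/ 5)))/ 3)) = -774143975/ 248832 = -3111.11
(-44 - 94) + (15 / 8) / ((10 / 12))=-543 / 4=-135.75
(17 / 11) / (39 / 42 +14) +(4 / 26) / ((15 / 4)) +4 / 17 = 2894854 / 7621185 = 0.38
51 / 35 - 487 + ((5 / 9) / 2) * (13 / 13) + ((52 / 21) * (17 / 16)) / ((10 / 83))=-463.43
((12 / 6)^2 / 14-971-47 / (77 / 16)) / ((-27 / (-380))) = -28688860 / 2079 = -13799.36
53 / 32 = 1.66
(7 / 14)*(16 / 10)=4 / 5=0.80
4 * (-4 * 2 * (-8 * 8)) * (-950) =-1945600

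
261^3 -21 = 17779560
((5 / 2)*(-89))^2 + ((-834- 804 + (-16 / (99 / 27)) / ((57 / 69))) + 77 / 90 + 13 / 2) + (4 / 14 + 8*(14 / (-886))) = 5584552304941 / 116659620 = 47870.48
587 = 587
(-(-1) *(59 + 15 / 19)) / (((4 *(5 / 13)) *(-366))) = -1846 / 17385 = -0.11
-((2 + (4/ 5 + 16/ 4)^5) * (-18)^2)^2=-682627683948.45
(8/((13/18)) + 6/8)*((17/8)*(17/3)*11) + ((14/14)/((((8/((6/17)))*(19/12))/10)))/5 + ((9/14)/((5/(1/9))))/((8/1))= 7367682453/4702880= 1566.63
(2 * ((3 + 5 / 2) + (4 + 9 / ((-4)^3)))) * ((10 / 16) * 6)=8985 / 128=70.20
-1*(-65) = 65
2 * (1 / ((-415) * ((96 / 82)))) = -41 / 9960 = -0.00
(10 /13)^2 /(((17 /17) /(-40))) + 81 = 9689 /169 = 57.33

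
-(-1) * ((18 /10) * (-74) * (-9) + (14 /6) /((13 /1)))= 233801 /195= 1198.98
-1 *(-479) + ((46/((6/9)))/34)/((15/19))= 481.57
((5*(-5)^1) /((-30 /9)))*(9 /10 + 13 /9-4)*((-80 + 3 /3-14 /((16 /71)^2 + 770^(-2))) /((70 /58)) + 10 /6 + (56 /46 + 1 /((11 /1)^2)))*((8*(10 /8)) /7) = 1923021284772532111 /372578363403246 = 5161.39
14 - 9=5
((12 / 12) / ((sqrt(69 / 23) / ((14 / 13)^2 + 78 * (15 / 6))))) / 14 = 33151 * sqrt(3) / 7098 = 8.09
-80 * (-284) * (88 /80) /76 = 6248 /19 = 328.84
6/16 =3/8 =0.38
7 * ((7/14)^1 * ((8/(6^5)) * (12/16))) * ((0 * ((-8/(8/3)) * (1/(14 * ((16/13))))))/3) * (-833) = 0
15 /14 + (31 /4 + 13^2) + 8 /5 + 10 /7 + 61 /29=106113 /580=182.95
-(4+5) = -9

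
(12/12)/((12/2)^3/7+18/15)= 35/1122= 0.03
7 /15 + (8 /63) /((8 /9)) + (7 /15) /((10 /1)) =689 /1050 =0.66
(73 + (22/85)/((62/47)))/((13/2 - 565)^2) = 771488/3287660515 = 0.00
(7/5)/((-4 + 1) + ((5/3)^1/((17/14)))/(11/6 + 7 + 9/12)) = -2737/5585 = -0.49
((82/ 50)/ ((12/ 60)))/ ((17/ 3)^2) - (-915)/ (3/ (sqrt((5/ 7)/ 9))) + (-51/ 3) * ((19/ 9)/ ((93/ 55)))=-25361572/ 1209465 + 305 * sqrt(35)/ 21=64.95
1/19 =0.05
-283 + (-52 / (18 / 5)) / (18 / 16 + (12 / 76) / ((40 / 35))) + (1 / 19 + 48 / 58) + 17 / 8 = -291.43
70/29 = 2.41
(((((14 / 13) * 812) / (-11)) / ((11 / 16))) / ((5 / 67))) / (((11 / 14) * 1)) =-170610944 / 86515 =-1972.04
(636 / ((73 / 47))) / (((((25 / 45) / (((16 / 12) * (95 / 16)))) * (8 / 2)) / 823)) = 350565903 / 292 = 1200568.16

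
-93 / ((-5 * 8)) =93 / 40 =2.32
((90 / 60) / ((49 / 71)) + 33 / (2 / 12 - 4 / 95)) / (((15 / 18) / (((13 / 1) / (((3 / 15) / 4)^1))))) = 289926468 / 3479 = 83336.15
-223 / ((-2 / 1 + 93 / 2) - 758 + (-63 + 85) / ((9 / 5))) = 4014 / 12623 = 0.32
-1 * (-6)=6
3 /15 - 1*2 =-9 /5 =-1.80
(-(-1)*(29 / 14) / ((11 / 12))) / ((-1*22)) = -87 / 847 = -0.10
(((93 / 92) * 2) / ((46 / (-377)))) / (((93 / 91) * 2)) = -34307 / 4232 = -8.11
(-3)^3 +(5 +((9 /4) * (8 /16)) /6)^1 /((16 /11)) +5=-4719 /256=-18.43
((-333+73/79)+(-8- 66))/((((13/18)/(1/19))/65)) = -2887200/1501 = -1923.52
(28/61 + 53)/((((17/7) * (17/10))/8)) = 1826160/17629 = 103.59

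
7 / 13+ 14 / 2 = 98 / 13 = 7.54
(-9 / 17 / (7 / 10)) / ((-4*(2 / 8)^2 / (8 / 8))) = 360 / 119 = 3.03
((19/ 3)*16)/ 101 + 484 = 146956/ 303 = 485.00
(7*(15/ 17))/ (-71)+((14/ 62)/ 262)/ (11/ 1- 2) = -7666841/ 88229286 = -0.09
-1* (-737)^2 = -543169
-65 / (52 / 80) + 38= -62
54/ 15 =18/ 5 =3.60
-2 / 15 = -0.13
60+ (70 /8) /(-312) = 74845 /1248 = 59.97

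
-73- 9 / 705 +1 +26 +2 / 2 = -10578 / 235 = -45.01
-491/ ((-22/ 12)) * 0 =0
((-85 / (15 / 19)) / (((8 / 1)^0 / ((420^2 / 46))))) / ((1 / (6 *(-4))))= 227908800 / 23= 9909078.26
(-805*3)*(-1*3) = 7245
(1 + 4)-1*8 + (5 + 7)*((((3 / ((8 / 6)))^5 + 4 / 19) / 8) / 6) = 892555 / 77824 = 11.47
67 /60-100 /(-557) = 43319 /33420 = 1.30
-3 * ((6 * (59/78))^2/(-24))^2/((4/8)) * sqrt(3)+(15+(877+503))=1387.35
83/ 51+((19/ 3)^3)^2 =799800146/ 12393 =64536.44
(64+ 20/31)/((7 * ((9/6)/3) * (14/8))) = 16032/1519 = 10.55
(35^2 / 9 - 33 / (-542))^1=136.17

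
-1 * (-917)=917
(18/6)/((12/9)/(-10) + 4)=45/58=0.78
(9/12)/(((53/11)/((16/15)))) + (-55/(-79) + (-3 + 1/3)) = -113327/62805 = -1.80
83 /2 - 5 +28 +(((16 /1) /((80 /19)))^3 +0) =29843 /250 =119.37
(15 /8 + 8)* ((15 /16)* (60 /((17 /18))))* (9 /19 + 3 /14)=29275425 /72352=404.62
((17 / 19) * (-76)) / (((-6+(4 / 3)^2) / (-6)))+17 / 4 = -7021 / 76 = -92.38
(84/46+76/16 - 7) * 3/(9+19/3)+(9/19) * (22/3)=272643/80408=3.39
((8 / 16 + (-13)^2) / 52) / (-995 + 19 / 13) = -339 / 103328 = -0.00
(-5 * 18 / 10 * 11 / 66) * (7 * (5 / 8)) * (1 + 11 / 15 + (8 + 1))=-1127 / 16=-70.44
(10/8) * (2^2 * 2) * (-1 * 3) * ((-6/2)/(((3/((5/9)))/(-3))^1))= -50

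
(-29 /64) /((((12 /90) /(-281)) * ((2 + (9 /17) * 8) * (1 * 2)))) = 2077995 /27136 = 76.58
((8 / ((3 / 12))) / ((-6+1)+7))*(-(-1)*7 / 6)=56 / 3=18.67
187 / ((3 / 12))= 748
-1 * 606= -606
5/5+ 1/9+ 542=4888/9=543.11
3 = 3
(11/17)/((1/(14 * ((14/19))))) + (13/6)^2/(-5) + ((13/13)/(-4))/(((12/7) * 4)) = 5.70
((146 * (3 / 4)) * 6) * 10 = 6570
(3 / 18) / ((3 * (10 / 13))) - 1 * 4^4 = -46067 / 180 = -255.93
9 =9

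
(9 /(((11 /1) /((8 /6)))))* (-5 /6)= -10 /11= -0.91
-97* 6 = -582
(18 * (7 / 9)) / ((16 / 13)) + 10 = 171 / 8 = 21.38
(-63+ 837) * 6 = 4644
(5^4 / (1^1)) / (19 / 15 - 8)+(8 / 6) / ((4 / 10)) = -27115 / 303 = -89.49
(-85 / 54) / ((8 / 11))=-935 / 432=-2.16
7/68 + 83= 5651/68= 83.10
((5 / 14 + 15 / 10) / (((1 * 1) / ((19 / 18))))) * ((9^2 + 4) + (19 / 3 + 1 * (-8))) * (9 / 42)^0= 30875 / 189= 163.36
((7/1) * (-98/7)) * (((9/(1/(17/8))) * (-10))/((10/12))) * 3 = 67473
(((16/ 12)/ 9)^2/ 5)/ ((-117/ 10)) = -0.00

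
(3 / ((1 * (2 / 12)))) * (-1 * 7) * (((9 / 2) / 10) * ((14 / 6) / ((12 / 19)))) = -209.48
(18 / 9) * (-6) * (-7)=84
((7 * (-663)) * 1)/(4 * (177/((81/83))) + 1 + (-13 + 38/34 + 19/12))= -655452/101147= -6.48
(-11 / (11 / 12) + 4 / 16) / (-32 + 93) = -47 / 244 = -0.19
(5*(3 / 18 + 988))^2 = 878826025 / 36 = 24411834.03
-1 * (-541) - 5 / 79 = 42734 / 79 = 540.94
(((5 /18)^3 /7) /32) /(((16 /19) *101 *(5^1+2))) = 2375 /14777634816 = 0.00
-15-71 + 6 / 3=-84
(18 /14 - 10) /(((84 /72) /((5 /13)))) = -1830 /637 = -2.87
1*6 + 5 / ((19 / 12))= 174 / 19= 9.16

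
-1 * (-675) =675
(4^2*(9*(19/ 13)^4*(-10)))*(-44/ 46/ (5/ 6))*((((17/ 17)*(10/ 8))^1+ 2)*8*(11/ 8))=13624278624/ 50531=269622.18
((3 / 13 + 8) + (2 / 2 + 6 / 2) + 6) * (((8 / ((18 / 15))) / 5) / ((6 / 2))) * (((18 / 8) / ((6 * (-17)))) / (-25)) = 79 / 11050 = 0.01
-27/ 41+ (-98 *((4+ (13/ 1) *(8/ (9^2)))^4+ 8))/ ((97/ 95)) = -12940368641759339/ 171196809417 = -75587.67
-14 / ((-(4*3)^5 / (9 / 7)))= 1 / 13824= 0.00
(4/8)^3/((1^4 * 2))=1/16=0.06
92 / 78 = 46 / 39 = 1.18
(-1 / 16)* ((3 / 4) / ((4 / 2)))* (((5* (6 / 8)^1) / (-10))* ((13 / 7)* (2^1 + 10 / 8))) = 1521 / 28672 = 0.05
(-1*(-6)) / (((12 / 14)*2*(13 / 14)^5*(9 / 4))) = 7529536 / 3341637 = 2.25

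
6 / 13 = 0.46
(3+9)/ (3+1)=3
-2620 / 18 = -145.56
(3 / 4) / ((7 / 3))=9 / 28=0.32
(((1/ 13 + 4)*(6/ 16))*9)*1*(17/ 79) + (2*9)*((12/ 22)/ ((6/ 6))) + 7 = 1787557/ 90376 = 19.78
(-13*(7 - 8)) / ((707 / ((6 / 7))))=78 / 4949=0.02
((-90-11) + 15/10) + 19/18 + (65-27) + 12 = -436/9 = -48.44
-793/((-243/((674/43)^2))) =360240868/449307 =801.77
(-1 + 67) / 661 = 66 / 661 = 0.10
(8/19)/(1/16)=6.74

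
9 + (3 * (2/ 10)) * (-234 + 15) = -612/ 5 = -122.40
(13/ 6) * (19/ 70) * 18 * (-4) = -1482/ 35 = -42.34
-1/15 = -0.07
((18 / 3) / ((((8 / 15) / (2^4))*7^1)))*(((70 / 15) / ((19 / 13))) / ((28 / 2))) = 780 / 133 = 5.86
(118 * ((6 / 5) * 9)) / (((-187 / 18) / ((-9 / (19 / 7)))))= 7225848 / 17765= 406.75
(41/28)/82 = 0.02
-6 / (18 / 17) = -17 / 3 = -5.67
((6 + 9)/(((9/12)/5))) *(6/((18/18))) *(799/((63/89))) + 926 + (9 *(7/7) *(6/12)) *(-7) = 28481969/42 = 678142.12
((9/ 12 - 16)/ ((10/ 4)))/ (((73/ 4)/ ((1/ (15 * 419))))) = -122/ 2294025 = -0.00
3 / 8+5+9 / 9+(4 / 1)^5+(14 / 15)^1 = 123757 / 120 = 1031.31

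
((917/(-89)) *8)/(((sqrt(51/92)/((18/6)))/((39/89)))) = -572208 *sqrt(1173)/134657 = -145.54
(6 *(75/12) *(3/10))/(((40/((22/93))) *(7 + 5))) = 11/1984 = 0.01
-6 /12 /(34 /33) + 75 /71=2757 /4828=0.57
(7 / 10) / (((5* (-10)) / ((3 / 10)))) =-21 / 5000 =-0.00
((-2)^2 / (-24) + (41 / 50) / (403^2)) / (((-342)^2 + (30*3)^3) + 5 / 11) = -22330561 / 113348598906075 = -0.00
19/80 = 0.24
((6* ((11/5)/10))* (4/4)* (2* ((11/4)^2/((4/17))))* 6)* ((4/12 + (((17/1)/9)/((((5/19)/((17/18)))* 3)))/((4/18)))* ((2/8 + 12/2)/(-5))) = -128317717/19200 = -6683.21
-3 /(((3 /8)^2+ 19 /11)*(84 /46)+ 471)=-8096 /1280277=-0.01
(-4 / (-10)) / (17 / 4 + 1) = 8 / 105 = 0.08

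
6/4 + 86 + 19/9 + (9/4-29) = 2263/36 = 62.86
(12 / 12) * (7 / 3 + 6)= 25 / 3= 8.33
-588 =-588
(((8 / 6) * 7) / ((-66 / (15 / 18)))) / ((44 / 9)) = -35 / 1452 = -0.02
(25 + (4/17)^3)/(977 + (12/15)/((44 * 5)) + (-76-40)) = 33794475/1163280488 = 0.03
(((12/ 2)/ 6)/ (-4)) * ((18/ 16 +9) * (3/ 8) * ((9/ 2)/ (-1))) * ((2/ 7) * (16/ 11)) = 2187/ 1232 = 1.78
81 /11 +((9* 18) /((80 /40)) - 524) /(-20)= 6493 /220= 29.51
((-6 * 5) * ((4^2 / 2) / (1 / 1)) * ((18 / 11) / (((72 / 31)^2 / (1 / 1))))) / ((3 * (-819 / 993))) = 1590455 / 54054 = 29.42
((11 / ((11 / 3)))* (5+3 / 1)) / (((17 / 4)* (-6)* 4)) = -4 / 17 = -0.24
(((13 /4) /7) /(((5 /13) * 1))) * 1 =169 /140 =1.21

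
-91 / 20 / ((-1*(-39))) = -7 / 60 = -0.12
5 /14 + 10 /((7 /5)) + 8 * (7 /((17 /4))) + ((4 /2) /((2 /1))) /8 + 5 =3509 /136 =25.80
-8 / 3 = -2.67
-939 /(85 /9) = -8451 /85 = -99.42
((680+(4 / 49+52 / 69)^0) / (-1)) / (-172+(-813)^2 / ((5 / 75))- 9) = -681 / 9914354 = -0.00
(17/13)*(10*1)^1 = 170/13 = 13.08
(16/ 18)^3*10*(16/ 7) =81920/ 5103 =16.05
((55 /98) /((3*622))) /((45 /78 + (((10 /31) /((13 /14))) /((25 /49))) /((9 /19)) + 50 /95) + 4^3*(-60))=-6317025 /80599325216998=-0.00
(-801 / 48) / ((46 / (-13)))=3471 / 736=4.72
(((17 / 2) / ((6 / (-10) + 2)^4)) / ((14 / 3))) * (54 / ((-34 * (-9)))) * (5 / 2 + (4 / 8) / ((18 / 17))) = 66875 / 268912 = 0.25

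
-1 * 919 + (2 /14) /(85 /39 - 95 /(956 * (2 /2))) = -498874031 /542885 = -918.93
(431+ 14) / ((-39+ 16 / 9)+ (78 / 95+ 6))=-380475 / 25993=-14.64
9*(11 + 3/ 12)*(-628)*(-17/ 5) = 216189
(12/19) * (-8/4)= -24/19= -1.26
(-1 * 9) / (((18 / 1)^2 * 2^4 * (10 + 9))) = -1 / 10944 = -0.00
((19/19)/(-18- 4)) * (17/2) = -17/44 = -0.39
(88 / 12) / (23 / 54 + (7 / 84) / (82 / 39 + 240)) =7478064 / 434683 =17.20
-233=-233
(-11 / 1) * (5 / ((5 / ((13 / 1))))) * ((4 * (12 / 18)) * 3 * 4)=-4576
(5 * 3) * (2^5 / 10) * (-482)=-23136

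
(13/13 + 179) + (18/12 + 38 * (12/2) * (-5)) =-1917/2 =-958.50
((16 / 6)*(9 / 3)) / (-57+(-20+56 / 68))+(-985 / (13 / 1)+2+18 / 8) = -4823177 / 67340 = -71.62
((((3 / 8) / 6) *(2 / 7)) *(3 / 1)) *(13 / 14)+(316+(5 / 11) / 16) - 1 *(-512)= 3570673 / 4312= 828.08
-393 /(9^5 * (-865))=131 /17025795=0.00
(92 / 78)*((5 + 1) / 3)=92 / 39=2.36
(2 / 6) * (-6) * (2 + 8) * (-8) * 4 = 640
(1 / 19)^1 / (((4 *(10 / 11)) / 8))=11 / 95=0.12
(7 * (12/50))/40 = 21/500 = 0.04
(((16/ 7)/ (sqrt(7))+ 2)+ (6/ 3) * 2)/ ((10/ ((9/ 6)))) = 12 * sqrt(7)/ 245+ 9/ 10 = 1.03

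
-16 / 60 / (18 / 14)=-28 / 135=-0.21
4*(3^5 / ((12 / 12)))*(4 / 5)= 3888 / 5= 777.60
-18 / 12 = -3 / 2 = -1.50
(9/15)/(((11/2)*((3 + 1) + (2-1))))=6/275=0.02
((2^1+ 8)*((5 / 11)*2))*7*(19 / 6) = 6650 / 33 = 201.52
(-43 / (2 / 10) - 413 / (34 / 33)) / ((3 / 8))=-83756 / 51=-1642.27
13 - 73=-60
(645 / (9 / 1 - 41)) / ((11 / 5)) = -3225 / 352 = -9.16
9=9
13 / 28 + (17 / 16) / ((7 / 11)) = 239 / 112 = 2.13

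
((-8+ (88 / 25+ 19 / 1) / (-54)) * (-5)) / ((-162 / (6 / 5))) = -11363 / 36450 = -0.31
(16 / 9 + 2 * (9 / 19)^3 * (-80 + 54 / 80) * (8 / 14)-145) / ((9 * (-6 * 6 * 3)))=0.16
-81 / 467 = -0.17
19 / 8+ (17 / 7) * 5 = 813 / 56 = 14.52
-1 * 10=-10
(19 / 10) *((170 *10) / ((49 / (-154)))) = -71060 / 7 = -10151.43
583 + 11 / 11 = 584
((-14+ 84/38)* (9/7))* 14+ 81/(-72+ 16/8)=-283779/1330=-213.37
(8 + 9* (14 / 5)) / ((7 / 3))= 498 / 35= 14.23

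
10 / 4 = 5 / 2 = 2.50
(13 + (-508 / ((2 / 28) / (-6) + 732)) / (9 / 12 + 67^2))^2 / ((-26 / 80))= -8242657928573091883240 / 15851642207767224157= -519.99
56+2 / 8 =225 / 4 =56.25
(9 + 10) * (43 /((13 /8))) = 6536 /13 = 502.77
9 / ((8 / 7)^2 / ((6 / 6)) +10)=441 / 554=0.80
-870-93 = -963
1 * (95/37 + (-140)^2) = 725295/37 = 19602.57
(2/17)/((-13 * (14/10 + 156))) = -10/173927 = -0.00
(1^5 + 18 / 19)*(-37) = -1369 / 19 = -72.05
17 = 17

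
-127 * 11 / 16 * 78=-54483 / 8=-6810.38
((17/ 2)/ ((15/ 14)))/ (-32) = -119/ 480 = -0.25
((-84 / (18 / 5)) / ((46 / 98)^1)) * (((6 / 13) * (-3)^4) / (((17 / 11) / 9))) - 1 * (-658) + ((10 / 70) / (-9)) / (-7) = -22784580083 / 2241603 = -10164.41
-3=-3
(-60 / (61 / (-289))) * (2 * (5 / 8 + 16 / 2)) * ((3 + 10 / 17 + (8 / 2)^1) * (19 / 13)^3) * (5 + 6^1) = 171250744995 / 134017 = 1277828.52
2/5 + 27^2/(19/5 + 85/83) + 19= 1706869/10010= 170.52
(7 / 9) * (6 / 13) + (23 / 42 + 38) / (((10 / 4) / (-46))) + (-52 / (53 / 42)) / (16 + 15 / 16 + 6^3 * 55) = -1394643762968 / 1967277585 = -708.92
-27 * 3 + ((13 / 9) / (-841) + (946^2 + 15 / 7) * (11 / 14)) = 521509843597 / 741762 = 703068.97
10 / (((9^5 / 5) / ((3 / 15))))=10 / 59049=0.00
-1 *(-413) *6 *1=2478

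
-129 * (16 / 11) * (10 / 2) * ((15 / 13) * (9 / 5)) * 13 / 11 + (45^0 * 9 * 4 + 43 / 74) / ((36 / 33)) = -243829303 / 107448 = -2269.28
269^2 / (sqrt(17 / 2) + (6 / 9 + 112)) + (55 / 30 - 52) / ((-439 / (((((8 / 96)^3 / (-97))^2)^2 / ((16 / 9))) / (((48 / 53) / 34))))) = 13017838694770235434360891714282127 / 20255308493451661454502568919040 - 651249 * sqrt(34) / 228335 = 626.06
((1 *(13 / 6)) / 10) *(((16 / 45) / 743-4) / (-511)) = 434603 / 256279275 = 0.00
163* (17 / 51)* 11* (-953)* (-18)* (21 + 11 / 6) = 234095873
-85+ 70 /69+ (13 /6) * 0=-5795 /69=-83.99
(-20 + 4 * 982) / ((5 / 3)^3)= 105516 / 125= 844.13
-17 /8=-2.12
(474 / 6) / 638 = 79 / 638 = 0.12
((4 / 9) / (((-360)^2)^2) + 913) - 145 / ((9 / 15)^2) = 19281991680001 / 37791360000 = 510.22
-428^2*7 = -1282288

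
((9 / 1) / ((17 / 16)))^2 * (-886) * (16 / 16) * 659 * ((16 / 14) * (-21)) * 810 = 235364186972160 / 289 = 814408951460.76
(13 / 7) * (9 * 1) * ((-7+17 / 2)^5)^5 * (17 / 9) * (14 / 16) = 187250782686903 / 268435456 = 697563.52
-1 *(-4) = 4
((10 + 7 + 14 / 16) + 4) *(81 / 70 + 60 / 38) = 18195 / 304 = 59.85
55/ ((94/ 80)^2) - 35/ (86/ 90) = 304825/ 94987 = 3.21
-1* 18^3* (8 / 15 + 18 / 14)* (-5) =371304 / 7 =53043.43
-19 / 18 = -1.06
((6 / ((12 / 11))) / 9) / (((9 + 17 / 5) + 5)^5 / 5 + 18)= 171875 / 89720828226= 0.00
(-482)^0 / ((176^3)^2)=1 / 29721861554176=0.00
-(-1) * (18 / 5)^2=324 / 25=12.96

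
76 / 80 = 19 / 20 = 0.95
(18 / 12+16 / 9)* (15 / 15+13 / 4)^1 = 1003 / 72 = 13.93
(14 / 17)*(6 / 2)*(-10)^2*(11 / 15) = 3080 / 17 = 181.18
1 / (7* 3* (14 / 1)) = 1 / 294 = 0.00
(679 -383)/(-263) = -296/263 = -1.13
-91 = -91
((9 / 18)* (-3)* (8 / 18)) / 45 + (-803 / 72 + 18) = 7379 / 1080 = 6.83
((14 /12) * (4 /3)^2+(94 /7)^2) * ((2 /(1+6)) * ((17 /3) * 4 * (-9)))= -32818976 /3087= -10631.35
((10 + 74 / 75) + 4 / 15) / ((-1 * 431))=-844 / 32325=-0.03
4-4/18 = 34/9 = 3.78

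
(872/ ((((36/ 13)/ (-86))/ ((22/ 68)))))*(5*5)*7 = -234584350/ 153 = -1533231.05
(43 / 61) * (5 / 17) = 0.21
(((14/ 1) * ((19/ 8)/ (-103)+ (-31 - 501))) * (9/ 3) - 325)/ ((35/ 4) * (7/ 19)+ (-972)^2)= -177460513/ 7395794387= -0.02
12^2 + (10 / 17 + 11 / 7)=17393 / 119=146.16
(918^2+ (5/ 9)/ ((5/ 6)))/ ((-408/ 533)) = -673758371/ 612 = -1100912.37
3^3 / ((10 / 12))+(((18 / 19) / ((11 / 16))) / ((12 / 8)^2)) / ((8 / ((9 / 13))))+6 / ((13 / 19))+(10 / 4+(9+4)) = 1541143 / 27170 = 56.72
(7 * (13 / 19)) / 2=91 / 38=2.39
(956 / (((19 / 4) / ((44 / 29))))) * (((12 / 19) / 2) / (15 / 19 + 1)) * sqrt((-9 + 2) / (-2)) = 252384 * sqrt(14) / 9367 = 100.82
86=86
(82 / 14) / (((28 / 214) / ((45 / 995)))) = 39483 / 19502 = 2.02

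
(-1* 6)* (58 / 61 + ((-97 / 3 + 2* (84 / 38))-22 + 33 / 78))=4387967 / 15067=291.23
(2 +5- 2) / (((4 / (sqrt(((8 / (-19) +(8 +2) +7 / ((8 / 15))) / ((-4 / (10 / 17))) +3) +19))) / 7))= 35 *sqrt(107787) / 304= 37.80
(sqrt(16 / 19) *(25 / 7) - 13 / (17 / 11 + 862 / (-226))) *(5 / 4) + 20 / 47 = 125 *sqrt(19) / 133 + 17119 / 2256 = 11.68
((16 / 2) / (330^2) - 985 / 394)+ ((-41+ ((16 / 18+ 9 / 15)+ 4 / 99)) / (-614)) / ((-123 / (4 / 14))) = -35982604747 / 14392605150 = -2.50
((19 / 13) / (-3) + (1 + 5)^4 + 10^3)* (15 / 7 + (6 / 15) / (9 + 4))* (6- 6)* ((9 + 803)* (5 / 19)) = 0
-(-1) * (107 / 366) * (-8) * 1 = -428 / 183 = -2.34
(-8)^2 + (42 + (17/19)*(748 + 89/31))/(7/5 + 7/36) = 86499212/169043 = 511.70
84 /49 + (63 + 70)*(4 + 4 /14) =4002 /7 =571.71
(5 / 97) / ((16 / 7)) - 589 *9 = -8227117 / 1552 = -5300.98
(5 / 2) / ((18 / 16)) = 20 / 9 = 2.22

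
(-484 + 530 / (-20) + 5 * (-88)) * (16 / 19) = -15208 / 19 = -800.42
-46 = -46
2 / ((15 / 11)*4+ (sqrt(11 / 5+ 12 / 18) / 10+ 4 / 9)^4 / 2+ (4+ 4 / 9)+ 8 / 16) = 27178486093489401000000 / 141814440674595098159161 - 3490917043680000000*sqrt(645) / 141814440674595098159161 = 0.19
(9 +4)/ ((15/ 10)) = 26/ 3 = 8.67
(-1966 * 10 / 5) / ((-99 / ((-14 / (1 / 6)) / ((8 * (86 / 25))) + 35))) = 5401585 / 4257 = 1268.87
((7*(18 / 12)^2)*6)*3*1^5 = 567 / 2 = 283.50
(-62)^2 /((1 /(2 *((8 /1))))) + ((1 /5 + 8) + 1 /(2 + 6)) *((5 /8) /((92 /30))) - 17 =181022723 /2944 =61488.70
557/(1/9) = 5013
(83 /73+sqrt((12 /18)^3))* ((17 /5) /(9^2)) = 34* sqrt(6) /3645+1411 /29565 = 0.07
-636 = -636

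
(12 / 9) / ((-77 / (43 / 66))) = -86 / 7623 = -0.01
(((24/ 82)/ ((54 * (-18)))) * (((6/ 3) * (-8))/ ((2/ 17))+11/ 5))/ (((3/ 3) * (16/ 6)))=0.02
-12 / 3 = -4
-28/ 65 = -0.43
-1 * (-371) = 371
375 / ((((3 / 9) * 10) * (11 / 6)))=675 / 11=61.36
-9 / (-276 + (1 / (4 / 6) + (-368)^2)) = -18 / 270299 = -0.00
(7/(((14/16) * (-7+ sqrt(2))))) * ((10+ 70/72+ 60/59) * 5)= -85.85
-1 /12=-0.08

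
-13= -13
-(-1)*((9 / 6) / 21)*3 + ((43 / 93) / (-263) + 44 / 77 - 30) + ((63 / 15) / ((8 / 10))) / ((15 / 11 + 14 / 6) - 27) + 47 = 9247291073 / 526651188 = 17.56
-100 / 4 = -25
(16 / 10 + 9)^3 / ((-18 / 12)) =-297754 / 375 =-794.01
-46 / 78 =-23 / 39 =-0.59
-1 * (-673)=673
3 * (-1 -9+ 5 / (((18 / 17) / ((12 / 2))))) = 55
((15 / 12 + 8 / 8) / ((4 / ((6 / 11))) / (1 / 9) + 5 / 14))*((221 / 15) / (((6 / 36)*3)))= 4641 / 4645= 1.00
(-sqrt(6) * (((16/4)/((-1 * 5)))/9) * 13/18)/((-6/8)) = -104 * sqrt(6)/1215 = -0.21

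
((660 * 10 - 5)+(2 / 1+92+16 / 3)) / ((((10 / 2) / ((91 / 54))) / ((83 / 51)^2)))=12590012617 / 2106810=5975.87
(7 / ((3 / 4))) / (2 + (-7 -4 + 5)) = -7 / 3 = -2.33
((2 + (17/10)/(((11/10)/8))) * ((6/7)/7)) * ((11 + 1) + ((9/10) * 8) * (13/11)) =1069344/29645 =36.07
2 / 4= 1 / 2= 0.50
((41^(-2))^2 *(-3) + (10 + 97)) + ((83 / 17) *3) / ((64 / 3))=331074632779 / 3074427968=107.69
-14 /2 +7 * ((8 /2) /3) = 7 /3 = 2.33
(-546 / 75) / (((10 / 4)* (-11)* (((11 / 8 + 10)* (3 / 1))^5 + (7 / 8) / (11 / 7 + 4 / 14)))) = 22151168 / 3872230934081125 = 0.00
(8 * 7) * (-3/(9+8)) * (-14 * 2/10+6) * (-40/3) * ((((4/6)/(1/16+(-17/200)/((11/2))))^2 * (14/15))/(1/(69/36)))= 151465.80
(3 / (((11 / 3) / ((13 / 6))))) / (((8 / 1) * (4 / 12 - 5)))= -117 / 2464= -0.05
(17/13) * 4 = 68/13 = 5.23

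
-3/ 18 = -1/ 6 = -0.17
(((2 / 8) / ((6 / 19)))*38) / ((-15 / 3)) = -361 / 60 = -6.02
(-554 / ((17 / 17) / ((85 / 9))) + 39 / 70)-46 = -3324929 / 630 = -5277.67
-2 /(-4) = 0.50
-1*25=-25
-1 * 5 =-5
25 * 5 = 125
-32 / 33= -0.97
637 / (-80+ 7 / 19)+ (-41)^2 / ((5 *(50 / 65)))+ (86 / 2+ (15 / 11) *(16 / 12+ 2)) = 396607779 / 832150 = 476.61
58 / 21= 2.76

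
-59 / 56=-1.05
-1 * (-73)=73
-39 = -39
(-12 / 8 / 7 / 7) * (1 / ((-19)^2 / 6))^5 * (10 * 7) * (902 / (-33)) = 3188160 / 42917463804607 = 0.00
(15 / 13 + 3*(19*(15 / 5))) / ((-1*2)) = -1119 / 13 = -86.08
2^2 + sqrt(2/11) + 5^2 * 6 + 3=sqrt(22)/11 + 157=157.43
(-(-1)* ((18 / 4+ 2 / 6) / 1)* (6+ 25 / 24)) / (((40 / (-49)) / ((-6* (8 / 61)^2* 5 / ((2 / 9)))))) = 720447 / 7442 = 96.81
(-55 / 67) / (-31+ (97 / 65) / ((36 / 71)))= 128700 / 4398751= 0.03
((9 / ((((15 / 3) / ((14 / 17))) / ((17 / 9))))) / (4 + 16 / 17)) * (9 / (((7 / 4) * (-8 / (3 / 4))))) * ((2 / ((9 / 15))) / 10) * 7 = -51 / 80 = -0.64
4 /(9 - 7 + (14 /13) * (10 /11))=286 /213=1.34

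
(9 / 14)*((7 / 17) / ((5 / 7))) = 63 / 170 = 0.37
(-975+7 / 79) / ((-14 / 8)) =308072 / 553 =557.09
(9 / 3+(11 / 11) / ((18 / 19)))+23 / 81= 703 / 162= 4.34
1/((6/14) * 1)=7/3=2.33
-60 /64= -15 /16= -0.94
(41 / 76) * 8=82 / 19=4.32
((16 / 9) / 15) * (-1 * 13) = -208 / 135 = -1.54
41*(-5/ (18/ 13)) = -2665/ 18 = -148.06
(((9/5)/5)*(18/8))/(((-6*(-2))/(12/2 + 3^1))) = 243/400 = 0.61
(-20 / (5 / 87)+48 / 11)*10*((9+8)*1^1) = -642600 / 11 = -58418.18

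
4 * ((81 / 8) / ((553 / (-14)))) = -81 / 79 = -1.03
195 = 195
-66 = -66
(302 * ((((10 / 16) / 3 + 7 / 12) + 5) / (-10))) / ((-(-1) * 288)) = -20989 / 34560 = -0.61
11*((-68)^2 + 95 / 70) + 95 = 50973.93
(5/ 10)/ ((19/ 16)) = 0.42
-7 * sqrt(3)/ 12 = -1.01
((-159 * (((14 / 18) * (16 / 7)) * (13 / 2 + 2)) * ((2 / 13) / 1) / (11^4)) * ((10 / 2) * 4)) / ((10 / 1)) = -28832 / 570999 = -0.05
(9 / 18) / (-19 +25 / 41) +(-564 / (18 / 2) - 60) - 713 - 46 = -3988783 / 4524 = -881.69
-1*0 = 0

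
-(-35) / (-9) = -35 / 9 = -3.89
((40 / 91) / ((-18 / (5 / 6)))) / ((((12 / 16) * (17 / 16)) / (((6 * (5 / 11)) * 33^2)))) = -352000 / 4641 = -75.85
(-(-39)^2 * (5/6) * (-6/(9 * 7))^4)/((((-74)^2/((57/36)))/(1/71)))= -0.00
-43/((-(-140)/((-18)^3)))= 62694/35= 1791.26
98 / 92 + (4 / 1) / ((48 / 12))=95 / 46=2.07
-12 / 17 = -0.71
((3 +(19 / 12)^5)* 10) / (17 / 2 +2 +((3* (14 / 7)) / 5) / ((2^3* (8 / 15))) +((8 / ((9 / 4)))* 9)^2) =16112975 / 128743344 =0.13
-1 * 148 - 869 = -1017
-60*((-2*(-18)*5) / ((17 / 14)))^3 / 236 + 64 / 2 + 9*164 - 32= -826645.59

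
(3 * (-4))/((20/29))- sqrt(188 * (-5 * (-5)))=-10 * sqrt(47)- 87/5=-85.96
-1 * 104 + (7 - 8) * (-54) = -50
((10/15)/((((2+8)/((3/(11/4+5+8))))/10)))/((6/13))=52/189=0.28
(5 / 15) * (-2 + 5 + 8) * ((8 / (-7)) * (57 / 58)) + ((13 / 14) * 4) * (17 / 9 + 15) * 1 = 58.61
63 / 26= 2.42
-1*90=-90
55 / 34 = 1.62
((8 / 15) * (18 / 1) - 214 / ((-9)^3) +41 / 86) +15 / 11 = 40460597 / 3448170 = 11.73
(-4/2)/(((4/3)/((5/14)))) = -15/28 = -0.54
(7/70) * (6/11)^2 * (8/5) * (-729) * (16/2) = -277.62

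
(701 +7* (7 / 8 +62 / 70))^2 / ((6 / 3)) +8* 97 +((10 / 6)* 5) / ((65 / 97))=255204.71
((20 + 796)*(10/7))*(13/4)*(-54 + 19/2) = -1180140/7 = -168591.43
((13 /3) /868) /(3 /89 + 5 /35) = 1157 /40920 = 0.03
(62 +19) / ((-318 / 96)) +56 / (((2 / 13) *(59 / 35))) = 598756 / 3127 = 191.48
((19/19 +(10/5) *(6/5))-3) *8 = 16/5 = 3.20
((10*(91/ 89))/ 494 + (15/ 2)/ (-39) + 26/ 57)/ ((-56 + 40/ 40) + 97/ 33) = -412819/ 75533588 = -0.01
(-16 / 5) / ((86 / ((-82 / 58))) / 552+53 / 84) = -211232 / 34375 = -6.14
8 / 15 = 0.53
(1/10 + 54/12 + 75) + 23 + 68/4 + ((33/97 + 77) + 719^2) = 250821601/485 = 517157.94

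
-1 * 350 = -350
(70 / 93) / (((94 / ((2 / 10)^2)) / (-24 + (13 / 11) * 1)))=-0.01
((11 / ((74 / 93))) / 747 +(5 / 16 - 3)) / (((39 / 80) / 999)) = -5901465 / 1079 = -5469.38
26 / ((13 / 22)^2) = 74.46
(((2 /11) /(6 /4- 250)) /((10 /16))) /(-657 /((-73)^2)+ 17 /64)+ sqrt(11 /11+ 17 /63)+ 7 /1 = 4 * sqrt(35) /21+ 127094921 /18177775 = 8.12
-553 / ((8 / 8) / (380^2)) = -79853200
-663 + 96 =-567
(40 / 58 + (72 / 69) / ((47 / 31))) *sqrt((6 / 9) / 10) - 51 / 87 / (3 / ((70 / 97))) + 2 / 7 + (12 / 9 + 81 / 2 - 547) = -19888775 / 39382 + 43196 *sqrt(15) / 470235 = -504.67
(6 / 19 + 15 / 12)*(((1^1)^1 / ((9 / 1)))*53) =6307 / 684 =9.22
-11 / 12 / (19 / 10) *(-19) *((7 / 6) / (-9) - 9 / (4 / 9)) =-186.81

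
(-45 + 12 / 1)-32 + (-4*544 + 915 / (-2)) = -5397 / 2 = -2698.50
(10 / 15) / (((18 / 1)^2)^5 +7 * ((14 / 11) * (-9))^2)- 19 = -12312756234180005 / 648039801798954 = -19.00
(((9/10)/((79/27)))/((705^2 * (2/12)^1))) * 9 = 729/21813875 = 0.00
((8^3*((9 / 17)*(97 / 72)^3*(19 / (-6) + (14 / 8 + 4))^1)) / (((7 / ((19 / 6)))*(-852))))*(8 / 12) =-537564397 / 886942224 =-0.61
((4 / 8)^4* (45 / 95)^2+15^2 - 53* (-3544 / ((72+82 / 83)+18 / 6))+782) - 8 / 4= 2389812311 / 687344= 3476.88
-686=-686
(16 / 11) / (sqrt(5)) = 16*sqrt(5) / 55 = 0.65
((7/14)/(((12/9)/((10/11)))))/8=15/352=0.04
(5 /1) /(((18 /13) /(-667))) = -43355 /18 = -2408.61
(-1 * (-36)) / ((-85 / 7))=-252 / 85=-2.96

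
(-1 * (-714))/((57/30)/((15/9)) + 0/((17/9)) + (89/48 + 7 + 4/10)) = 856800/12473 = 68.69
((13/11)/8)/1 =13/88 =0.15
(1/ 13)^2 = 1/ 169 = 0.01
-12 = -12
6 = 6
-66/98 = -33/49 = -0.67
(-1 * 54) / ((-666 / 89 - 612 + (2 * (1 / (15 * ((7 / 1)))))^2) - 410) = 26493075 / 505077122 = 0.05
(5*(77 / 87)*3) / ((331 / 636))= 244860 / 9599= 25.51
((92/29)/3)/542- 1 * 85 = -2003999/23577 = -85.00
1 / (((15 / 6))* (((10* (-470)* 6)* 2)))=-1 / 141000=-0.00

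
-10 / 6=-1.67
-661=-661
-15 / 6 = -5 / 2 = -2.50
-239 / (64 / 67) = -16013 / 64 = -250.20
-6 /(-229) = 6 /229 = 0.03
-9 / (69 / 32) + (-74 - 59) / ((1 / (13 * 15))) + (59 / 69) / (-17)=-30426710 / 1173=-25939.22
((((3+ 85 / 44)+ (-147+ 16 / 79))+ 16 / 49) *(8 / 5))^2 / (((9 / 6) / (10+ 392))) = 623016373478406832 / 45328539025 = 13744461.81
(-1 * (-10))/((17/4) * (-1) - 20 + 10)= -40/57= -0.70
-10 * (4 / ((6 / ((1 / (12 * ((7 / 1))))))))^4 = -5 / 126023688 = -0.00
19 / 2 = 9.50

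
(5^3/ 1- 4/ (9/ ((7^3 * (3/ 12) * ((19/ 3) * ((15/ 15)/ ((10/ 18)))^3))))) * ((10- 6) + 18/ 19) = -15071396/ 2375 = -6345.85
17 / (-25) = -17 / 25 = -0.68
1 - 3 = -2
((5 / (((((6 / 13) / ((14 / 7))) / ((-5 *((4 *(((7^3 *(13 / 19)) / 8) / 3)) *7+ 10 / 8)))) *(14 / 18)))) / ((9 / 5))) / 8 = -101905375 / 38304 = -2660.44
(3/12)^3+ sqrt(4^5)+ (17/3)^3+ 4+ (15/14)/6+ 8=2735597/12096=226.16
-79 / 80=-0.99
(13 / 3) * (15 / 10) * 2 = 13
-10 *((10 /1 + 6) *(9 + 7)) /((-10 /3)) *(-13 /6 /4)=-416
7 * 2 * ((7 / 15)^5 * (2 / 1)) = 0.62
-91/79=-1.15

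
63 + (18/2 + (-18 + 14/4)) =115/2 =57.50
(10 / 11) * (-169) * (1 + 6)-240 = -14470 / 11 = -1315.45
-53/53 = -1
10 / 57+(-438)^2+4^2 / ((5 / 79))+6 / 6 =54747923 / 285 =192097.98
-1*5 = -5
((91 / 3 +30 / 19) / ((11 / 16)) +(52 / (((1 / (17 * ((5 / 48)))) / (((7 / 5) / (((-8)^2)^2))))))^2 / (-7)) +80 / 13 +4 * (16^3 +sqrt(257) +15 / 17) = 4 * sqrt(257) +1834532578573554413 / 111588887494656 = 16504.23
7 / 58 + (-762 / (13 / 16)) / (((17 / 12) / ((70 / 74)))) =-296939881 / 474266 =-626.10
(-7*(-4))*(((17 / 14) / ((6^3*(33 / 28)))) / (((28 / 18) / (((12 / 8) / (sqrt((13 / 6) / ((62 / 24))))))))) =17*sqrt(806) / 3432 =0.14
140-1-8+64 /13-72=831 /13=63.92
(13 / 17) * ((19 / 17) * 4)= 988 / 289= 3.42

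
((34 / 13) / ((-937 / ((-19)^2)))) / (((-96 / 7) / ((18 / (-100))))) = -128877 / 9744800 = -0.01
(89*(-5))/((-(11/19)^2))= 160645/121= 1327.64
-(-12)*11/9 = 44/3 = 14.67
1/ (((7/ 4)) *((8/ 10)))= 0.71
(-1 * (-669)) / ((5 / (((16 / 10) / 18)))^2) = 3568 / 16875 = 0.21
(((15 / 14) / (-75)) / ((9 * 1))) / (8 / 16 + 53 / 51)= -17 / 16485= -0.00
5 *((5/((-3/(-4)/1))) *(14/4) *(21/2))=1225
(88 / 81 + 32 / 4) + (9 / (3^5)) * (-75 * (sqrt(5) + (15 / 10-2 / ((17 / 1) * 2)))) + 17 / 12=35801 / 5508-25 * sqrt(5) / 9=0.29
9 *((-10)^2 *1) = 900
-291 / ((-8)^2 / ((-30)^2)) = -65475 / 16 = -4092.19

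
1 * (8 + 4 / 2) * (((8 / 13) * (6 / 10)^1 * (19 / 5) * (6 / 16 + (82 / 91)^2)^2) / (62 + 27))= 70491480765 / 317364919508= 0.22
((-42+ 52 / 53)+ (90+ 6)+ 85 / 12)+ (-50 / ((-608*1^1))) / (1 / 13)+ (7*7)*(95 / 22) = 274.72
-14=-14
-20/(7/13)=-260/7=-37.14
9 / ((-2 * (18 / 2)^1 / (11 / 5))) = -11 / 10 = -1.10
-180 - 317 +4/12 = -1490/3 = -496.67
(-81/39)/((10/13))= -27/10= -2.70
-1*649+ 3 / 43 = -27904 / 43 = -648.93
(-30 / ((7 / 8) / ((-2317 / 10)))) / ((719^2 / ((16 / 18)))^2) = 169472 / 7215714239067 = 0.00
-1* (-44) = 44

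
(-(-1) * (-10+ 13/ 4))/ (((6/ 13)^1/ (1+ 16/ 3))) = -741/ 8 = -92.62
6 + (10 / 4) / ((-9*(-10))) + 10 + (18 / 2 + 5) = 1081 / 36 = 30.03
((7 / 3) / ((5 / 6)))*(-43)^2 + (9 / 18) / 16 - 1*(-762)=950277 / 160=5939.23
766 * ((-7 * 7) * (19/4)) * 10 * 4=-7131460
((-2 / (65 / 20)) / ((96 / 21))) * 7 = -0.94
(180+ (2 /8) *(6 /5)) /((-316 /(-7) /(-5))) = -12621 /632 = -19.97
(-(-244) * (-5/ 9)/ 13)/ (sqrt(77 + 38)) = -244 * sqrt(115)/ 2691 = -0.97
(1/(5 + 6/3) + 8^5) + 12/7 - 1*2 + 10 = 229445/7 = 32777.86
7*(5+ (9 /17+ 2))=896 /17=52.71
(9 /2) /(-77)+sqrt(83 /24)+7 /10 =247 /385+sqrt(498) /12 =2.50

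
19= 19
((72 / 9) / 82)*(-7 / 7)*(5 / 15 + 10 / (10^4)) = -1003 / 30750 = -0.03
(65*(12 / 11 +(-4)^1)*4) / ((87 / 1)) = -8320 / 957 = -8.69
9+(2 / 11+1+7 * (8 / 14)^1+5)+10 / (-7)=1367 / 77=17.75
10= 10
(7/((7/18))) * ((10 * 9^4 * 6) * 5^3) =885735000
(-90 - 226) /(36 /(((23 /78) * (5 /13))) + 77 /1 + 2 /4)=-72680 /90833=-0.80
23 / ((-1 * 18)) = -23 / 18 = -1.28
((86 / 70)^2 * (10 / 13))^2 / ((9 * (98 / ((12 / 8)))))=3418801 / 1491201075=0.00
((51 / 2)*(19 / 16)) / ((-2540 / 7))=-6783 / 81280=-0.08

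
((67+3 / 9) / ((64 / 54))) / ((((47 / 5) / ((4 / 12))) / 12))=4545 / 188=24.18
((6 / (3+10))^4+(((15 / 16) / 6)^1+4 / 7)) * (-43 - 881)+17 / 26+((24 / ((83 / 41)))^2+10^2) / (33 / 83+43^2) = -519272634641843 / 727762841000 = -713.52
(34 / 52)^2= 289 / 676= 0.43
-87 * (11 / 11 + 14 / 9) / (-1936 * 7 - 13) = 667 / 40695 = 0.02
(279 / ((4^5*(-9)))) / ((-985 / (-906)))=-14043 / 504320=-0.03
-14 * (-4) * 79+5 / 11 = 4424.45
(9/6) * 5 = 15/2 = 7.50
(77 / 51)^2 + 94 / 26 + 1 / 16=3222997 / 541008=5.96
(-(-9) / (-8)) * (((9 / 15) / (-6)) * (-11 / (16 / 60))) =-297 / 64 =-4.64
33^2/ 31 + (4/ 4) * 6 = 1275/ 31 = 41.13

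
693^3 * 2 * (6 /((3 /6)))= 7987501368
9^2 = 81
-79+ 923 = 844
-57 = -57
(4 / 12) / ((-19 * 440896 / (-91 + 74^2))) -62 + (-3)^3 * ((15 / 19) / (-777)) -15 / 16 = -136493241477 / 2169649216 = -62.91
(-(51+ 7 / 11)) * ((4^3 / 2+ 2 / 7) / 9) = -185.24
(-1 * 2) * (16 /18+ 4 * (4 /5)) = -8.18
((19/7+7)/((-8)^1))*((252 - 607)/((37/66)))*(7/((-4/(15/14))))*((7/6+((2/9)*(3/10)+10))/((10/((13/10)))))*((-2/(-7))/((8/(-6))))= 523498833/1160320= 451.17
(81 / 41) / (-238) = -81 / 9758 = -0.01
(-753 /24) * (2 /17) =-251 /68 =-3.69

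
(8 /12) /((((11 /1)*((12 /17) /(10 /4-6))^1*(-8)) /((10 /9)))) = 595 /14256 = 0.04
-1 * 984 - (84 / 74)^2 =-985.29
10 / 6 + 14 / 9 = 29 / 9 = 3.22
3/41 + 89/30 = 3739/1230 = 3.04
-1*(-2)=2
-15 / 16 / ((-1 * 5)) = 3 / 16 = 0.19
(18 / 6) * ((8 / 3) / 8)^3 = 1 / 9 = 0.11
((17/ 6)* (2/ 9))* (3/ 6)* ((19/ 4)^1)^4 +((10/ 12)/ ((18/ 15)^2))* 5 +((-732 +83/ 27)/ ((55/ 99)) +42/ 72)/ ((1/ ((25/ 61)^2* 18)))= -65189777501/ 17146368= -3801.96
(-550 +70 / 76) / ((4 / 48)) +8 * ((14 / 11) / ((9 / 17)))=-12357634 / 1881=-6569.72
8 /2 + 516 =520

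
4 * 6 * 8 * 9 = 1728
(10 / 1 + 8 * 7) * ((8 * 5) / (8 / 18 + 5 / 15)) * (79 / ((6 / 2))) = 89382.86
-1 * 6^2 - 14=-50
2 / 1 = 2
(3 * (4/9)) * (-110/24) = -55/9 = -6.11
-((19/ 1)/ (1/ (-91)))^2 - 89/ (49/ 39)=-146486080/ 49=-2989511.84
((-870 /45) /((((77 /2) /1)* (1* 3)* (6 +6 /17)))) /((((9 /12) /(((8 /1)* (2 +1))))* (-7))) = 15776 /130977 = 0.12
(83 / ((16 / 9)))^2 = 2179.72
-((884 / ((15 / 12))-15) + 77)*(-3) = 11538 / 5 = 2307.60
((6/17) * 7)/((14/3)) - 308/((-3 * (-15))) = -4831/765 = -6.32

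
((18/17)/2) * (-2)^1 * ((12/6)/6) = -6/17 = -0.35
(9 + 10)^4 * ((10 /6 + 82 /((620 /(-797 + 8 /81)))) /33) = -339441765539 /828630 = -409642.14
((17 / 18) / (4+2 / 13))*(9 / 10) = 0.20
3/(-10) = -0.30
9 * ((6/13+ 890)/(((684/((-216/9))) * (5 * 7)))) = -69456/8645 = -8.03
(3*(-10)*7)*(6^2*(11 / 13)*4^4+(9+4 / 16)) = -42628425 / 26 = -1639554.81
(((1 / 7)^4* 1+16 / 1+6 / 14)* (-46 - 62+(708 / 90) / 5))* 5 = -8742.41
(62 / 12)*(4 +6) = 155 / 3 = 51.67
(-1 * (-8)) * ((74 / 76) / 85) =148 / 1615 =0.09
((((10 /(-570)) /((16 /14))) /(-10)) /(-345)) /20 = -7 /31464000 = -0.00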